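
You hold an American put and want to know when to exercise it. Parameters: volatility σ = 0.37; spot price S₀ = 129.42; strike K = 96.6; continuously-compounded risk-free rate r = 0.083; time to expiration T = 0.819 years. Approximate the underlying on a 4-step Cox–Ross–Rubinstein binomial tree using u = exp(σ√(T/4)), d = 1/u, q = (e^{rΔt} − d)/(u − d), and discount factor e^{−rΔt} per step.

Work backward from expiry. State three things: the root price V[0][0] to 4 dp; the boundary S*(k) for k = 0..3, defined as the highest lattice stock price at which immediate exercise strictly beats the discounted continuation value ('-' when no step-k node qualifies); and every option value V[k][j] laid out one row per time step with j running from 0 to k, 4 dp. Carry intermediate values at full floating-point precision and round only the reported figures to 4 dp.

Δt=0.20475, u=1.18225, d=0.84584, q=0.50919, disc=e^(-rΔt)=0.98315
k=4 terminal: V=max(K-S,0) → 30.3541 4.0066 0.0000 0.0000 0.0000
k=3: j=0 S=78.3194 intr=18.2806 cont=16.6528 V=18.2806[EX]; j=1 S=109.4689 intr=0.0000 cont=1.9333 V=1.9333[hold]; j=2 S=153.0073 intr=0.0000 cont=0.0000 V=0.0000[hold]; j=3 S=213.8619 intr=0.0000 cont=0.0000 V=0.0000[hold]  S*(3)=78.3194
k=2: j=0 S=92.5934 intr=4.0066 cont=9.7890 V=9.7890[hold]; j=1 S=129.4200 intr=0.0000 cont=0.9329 V=0.9329[hold]; j=2 S=180.8934 intr=0.0000 cont=0.0000 V=0.0000[hold]  S*(2)=-
k=1: j=0 S=109.4689 intr=0.0000 cont=5.1906 V=5.1906[hold]; j=1 S=153.0073 intr=0.0000 cont=0.4502 V=0.4502[hold]  S*(1)=-
k=0: j=0 S=129.4200 intr=0.0000 cont=2.7300 V=2.7300[hold]  S*(0)=-

price = 2.7300
boundary = - - - 78.3194
tree:
2.7300
5.1906 0.4502
9.7890 0.9329 0.0000
18.2806 1.9333 0.0000 0.0000
30.3541 4.0066 0.0000 0.0000 0.0000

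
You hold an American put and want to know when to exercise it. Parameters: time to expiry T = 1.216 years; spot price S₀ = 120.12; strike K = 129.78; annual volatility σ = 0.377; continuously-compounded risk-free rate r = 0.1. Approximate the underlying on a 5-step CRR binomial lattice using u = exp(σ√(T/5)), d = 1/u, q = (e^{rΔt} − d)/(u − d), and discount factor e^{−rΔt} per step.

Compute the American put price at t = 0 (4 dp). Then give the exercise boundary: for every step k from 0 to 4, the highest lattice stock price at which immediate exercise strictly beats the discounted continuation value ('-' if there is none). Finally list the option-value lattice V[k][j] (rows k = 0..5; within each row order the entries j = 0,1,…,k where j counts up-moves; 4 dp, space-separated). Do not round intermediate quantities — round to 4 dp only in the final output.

price = 19.4171
boundary = - - 82.8187 99.7406 82.8187
tree:
19.4171
30.8644 9.7486
46.9613 17.4373 3.0984
61.0122 30.0394 6.6068 0.0000
72.6793 46.9613 14.0877 0.0000 0.0000
82.3669 61.0122 30.0394 0.0000 0.0000 0.0000

params: Δt=0.24320 u=1.20432 d=0.83034 q=0.51948 e^(-rΔt)=0.97597
t_5 payoffs: 82.3669 61.0122 30.0394 0.0000 0.0000 0.0000
t_4: node(4,0) S=57.1007 payoff=72.6793 vs cont=69.5611 → 72.6793 [stop]  node(4,1) S=82.8187 payoff=46.9613 vs cont=43.8431 → 46.9613 [stop]  node(4,2) S=120.1200 payoff=9.6600 vs cont=14.0877 → 14.0877 [wait]  node(4,3) S=174.2217 payoff=0.0000 vs cont=0.0000 → 0.0000 [wait]  node(4,4) S=252.6907 payoff=0.0000 vs cont=0.0000 → 0.0000 [wait]  ⇒ S*(4)=82.8187
t_3: node(3,0) S=68.7678 payoff=61.0122 vs cont=57.8941 → 61.0122 [stop]  node(3,1) S=99.7406 payoff=30.0394 vs cont=29.1661 → 30.0394 [stop]  node(3,2) S=144.6634 payoff=0.0000 vs cont=6.6068 → 6.6068 [wait]  node(3,3) S=209.8195 payoff=0.0000 vs cont=0.0000 → 0.0000 [wait]  ⇒ S*(3)=99.7406
t_2: node(2,0) S=82.8187 payoff=46.9613 vs cont=43.8431 → 46.9613 [stop]  node(2,1) S=120.1200 payoff=9.6600 vs cont=17.4373 → 17.4373 [wait]  node(2,2) S=174.2217 payoff=0.0000 vs cont=3.0984 → 3.0984 [wait]  ⇒ S*(2)=82.8187
t_1: node(1,0) S=99.7406 payoff=30.0394 vs cont=30.8644 → 30.8644 [wait]  node(1,1) S=144.6634 payoff=0.0000 vs cont=9.7486 → 9.7486 [wait]  ⇒ S*(1)=-
t_0: node(0,0) S=120.1200 payoff=9.6600 vs cont=19.4171 → 19.4171 [wait]  ⇒ S*(0)=-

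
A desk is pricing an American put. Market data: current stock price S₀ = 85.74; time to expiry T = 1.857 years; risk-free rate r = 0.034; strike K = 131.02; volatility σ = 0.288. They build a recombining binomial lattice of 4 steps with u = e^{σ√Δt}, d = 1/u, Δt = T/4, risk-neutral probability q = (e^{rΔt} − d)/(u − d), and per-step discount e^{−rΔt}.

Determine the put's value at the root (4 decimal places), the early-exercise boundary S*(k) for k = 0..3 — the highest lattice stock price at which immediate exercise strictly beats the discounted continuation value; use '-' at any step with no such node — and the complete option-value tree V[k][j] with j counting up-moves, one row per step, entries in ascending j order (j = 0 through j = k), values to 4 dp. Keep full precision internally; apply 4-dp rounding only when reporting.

price = 45.2800
boundary = 85.7400 70.4630 85.7400 104.3292
tree:
45.2800
60.5570 29.6100
73.1119 45.2800 14.3489
83.4299 60.5570 26.6908 2.0384
91.9094 73.1119 45.2800 4.0714 0.0000

Δt=0.46425  u=1.21681  d=0.82182  q=0.49138  discount=0.98434
step 4 (expiry): payoffs max(K−S,0) = 91.9094 73.1119 45.2800 4.0714 0.0000
step 3: (k=3,j=0): S=47.5901, (K−S)⁺=83.4299, hold=81.3780 ⇒ V=83.4299 exercise | (k=3,j=1): S=70.4630, (K−S)⁺=60.5570, hold=58.5051 ⇒ V=60.5570 exercise | (k=3,j=2): S=104.3292, (K−S)⁺=26.6908, hold=24.6390 ⇒ V=26.6908 exercise | (k=3,j=3): S=154.4721, (K−S)⁺=0.0000, hold=2.0384 ⇒ V=2.0384 continue  boundary S*=104.3292
step 2: (k=2,j=0): S=57.9081, (K−S)⁺=73.1119, hold=71.0601 ⇒ V=73.1119 exercise | (k=2,j=1): S=85.7400, (K−S)⁺=45.2800, hold=43.2282 ⇒ V=45.2800 exercise | (k=2,j=2): S=126.9486, (K−S)⁺=4.0714, hold=14.3489 ⇒ V=14.3489 continue  boundary S*=85.7400
step 1: (k=1,j=0): S=70.4630, (K−S)⁺=60.5570, hold=58.5051 ⇒ V=60.5570 exercise | (k=1,j=1): S=104.3292, (K−S)⁺=26.6908, hold=29.6100 ⇒ V=29.6100 continue  boundary S*=70.4630
step 0: (k=0,j=0): S=85.7400, (K−S)⁺=45.2800, hold=44.6401 ⇒ V=45.2800 exercise  boundary S*=85.7400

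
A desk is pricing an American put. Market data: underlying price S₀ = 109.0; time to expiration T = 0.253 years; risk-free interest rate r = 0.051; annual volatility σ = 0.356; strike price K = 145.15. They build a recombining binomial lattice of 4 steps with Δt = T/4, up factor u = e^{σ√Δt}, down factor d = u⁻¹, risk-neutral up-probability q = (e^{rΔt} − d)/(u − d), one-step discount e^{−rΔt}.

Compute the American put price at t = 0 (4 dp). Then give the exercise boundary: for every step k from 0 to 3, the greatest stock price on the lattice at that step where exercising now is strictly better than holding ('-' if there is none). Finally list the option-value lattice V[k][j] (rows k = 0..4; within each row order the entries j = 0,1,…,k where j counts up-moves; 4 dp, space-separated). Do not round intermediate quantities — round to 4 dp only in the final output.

Δt=0.06325, u=1.09366, d=0.91436, q=0.49565, disc=e^(-rΔt)=0.99678
k=4 terminal: V=max(K-S,0) → 68.9609 54.0204 36.1500 14.7753 0.0000
k=3: j=0 S=83.3252 intr=61.8248 cont=61.3574 V=61.8248[EX]; j=1 S=99.6651 intr=45.4849 cont=45.0174 V=45.4849[EX]; j=2 S=119.2092 intr=25.9408 cont=25.4733 V=25.9408[EX]; j=3 S=142.5860 intr=2.5640 cont=7.4279 V=7.4279[hold]  S*(3)=119.2092
k=2: j=0 S=91.1296 intr=54.0204 cont=53.5529 V=54.0204[EX]; j=1 S=109.0000 intr=36.1500 cont=35.6825 V=36.1500[EX]; j=2 S=130.3747 intr=14.7753 cont=16.7108 V=16.7108[hold]  S*(2)=109.0000
k=1: j=0 S=99.6651 intr=45.4849 cont=45.0174 V=45.4849[EX]; j=1 S=119.2092 intr=25.9408 cont=26.4296 V=26.4296[hold]  S*(1)=99.6651
k=0: j=0 S=109.0000 intr=36.1500 cont=35.9240 V=36.1500[EX]  S*(0)=109.0000

price = 36.1500
boundary = 109.0000 99.6651 109.0000 119.2092
tree:
36.1500
45.4849 26.4296
54.0204 36.1500 16.7108
61.8248 45.4849 25.9408 7.4279
68.9609 54.0204 36.1500 14.7753 0.0000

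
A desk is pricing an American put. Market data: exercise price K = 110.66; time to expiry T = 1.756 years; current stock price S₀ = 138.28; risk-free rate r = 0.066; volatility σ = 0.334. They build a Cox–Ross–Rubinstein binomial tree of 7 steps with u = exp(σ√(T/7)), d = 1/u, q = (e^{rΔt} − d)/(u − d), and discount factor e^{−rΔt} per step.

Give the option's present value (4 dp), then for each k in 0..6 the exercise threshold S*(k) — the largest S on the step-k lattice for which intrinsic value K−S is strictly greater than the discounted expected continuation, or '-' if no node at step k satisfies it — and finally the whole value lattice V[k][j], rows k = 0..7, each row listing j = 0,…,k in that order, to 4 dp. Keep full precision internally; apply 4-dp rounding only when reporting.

params: Δt=0.25086 u=1.18209 d=0.84596 q=0.50794 e^(-rΔt)=0.98358
t_7 payoffs: 67.7855 50.7496 26.9446 0.0000 0.0000 0.0000 0.0000 0.0000
t_6: node(6,0) S=50.6817 payoff=59.9783 vs cont=58.1613 → 59.9783 [stop]  node(6,1) S=70.8196 payoff=39.8404 vs cont=38.0233 → 39.8404 [stop]  node(6,2) S=98.9593 payoff=11.7007 vs cont=13.0406 → 13.0406 [wait]  node(6,3) S=138.2800 payoff=0.0000 vs cont=0.0000 → 0.0000 [wait]  node(6,4) S=193.2245 payoff=0.0000 vs cont=0.0000 → 0.0000 [wait]  node(6,5) S=270.0008 payoff=0.0000 vs cont=0.0000 → 0.0000 [wait]  node(6,6) S=377.2835 payoff=0.0000 vs cont=0.0000 → 0.0000 [wait]  ⇒ S*(6)=70.8196
t_5: node(5,0) S=59.9104 payoff=50.7496 vs cont=48.9325 → 50.7496 [stop]  node(5,1) S=83.7154 payoff=26.9446 vs cont=25.7970 → 26.9446 [stop]  node(5,2) S=116.9790 payoff=0.0000 vs cont=6.3114 → 6.3114 [wait]  node(5,3) S=163.4597 payoff=0.0000 vs cont=0.0000 → 0.0000 [wait]  node(5,4) S=228.4092 payoff=0.0000 vs cont=0.0000 → 0.0000 [wait]  node(5,5) S=319.1658 payoff=0.0000 vs cont=0.0000 → 0.0000 [wait]  ⇒ S*(5)=83.7154
t_4: node(4,0) S=70.8196 payoff=39.8404 vs cont=38.0233 → 39.8404 [stop]  node(4,1) S=98.9593 payoff=11.7007 vs cont=16.1938 → 16.1938 [wait]  node(4,2) S=138.2800 payoff=0.0000 vs cont=3.0546 → 3.0546 [wait]  node(4,3) S=193.2245 payoff=0.0000 vs cont=0.0000 → 0.0000 [wait]  node(4,4) S=270.0008 payoff=0.0000 vs cont=0.0000 → 0.0000 [wait]  ⇒ S*(4)=70.8196
t_3: node(3,0) S=83.7154 payoff=26.9446 vs cont=27.3723 → 27.3723 [wait]  node(3,1) S=116.9790 payoff=0.0000 vs cont=9.3635 → 9.3635 [wait]  node(3,2) S=163.4597 payoff=0.0000 vs cont=1.4784 → 1.4784 [wait]  node(3,3) S=228.4092 payoff=0.0000 vs cont=0.0000 → 0.0000 [wait]  ⇒ S*(3)=-
t_2: node(2,0) S=98.9593 payoff=11.7007 vs cont=17.9257 → 17.9257 [wait]  node(2,1) S=138.2800 payoff=0.0000 vs cont=5.2703 → 5.2703 [wait]  node(2,2) S=193.2245 payoff=0.0000 vs cont=0.7155 → 0.7155 [wait]  ⇒ S*(2)=-
t_1: node(1,0) S=116.9790 payoff=0.0000 vs cont=11.3087 → 11.3087 [wait]  node(1,1) S=163.4597 payoff=0.0000 vs cont=2.9082 → 2.9082 [wait]  ⇒ S*(1)=-
t_0: node(0,0) S=138.2800 payoff=0.0000 vs cont=6.9261 → 6.9261 [wait]  ⇒ S*(0)=-

price = 6.9261
boundary = - - - - 70.8196 83.7154 70.8196
tree:
6.9261
11.3087 2.9082
17.9257 5.2703 0.7155
27.3723 9.3635 1.4784 0.0000
39.8404 16.1938 3.0546 0.0000 0.0000
50.7496 26.9446 6.3114 0.0000 0.0000 0.0000
59.9783 39.8404 13.0406 0.0000 0.0000 0.0000 0.0000
67.7855 50.7496 26.9446 0.0000 0.0000 0.0000 0.0000 0.0000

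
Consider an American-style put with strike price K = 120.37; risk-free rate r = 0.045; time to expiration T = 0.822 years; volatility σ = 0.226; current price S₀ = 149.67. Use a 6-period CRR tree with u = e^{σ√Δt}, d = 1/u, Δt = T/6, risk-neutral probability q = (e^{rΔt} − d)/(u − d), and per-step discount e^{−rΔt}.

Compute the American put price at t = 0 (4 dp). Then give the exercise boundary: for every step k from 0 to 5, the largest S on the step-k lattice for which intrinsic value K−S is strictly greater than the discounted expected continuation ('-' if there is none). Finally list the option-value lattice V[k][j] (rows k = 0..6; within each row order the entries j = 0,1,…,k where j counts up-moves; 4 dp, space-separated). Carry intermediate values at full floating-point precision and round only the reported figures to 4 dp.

Δt=0.13700, u=1.08725, d=0.91975, q=0.51602, disc=e^(-rΔt)=0.99385
k=6 terminal: V=max(K-S,0) → 29.7632 13.2627 0.0000 0.0000 0.0000 0.0000 0.0000
k=5: j=0 S=98.5122 intr=21.8578 cont=21.1180 V=21.8578[EX]; j=1 S=116.4522 intr=3.9178 cont=6.3795 V=6.3795[hold]; j=2 S=137.6594 intr=0.0000 cont=0.0000 V=0.0000[hold]; j=3 S=162.7285 intr=0.0000 cont=0.0000 V=0.0000[hold]; j=4 S=192.3631 intr=0.0000 cont=0.0000 V=0.0000[hold]; j=5 S=227.3943 intr=0.0000 cont=0.0000 V=0.0000[hold]  S*(5)=98.5122
k=4: j=0 S=107.1073 intr=13.2627 cont=13.7854 V=13.7854[hold]; j=1 S=126.6126 intr=0.0000 cont=3.0686 V=3.0686[hold]; j=2 S=149.6700 intr=0.0000 cont=0.0000 V=0.0000[hold]; j=3 S=176.9264 intr=0.0000 cont=0.0000 V=0.0000[hold]; j=4 S=209.1465 intr=0.0000 cont=0.0000 V=0.0000[hold]  S*(4)=-
k=3: j=0 S=116.4522 intr=3.9178 cont=8.2046 V=8.2046[hold]; j=1 S=137.6594 intr=0.0000 cont=1.4760 V=1.4760[hold]; j=2 S=162.7285 intr=0.0000 cont=0.0000 V=0.0000[hold]; j=3 S=192.3631 intr=0.0000 cont=0.0000 V=0.0000[hold]  S*(3)=-
k=2: j=0 S=126.6126 intr=0.0000 cont=4.7034 V=4.7034[hold]; j=1 S=149.6700 intr=0.0000 cont=0.7100 V=0.7100[hold]; j=2 S=176.9264 intr=0.0000 cont=0.0000 V=0.0000[hold]  S*(2)=-
k=1: j=0 S=137.6594 intr=0.0000 cont=2.6265 V=2.6265[hold]; j=1 S=162.7285 intr=0.0000 cont=0.3415 V=0.3415[hold]  S*(1)=-
k=0: j=0 S=149.6700 intr=0.0000 cont=1.4385 V=1.4385[hold]  S*(0)=-

price = 1.4385
boundary = - - - - - 98.5122
tree:
1.4385
2.6265 0.3415
4.7034 0.7100 0.0000
8.2046 1.4760 0.0000 0.0000
13.7854 3.0686 0.0000 0.0000 0.0000
21.8578 6.3795 0.0000 0.0000 0.0000 0.0000
29.7632 13.2627 0.0000 0.0000 0.0000 0.0000 0.0000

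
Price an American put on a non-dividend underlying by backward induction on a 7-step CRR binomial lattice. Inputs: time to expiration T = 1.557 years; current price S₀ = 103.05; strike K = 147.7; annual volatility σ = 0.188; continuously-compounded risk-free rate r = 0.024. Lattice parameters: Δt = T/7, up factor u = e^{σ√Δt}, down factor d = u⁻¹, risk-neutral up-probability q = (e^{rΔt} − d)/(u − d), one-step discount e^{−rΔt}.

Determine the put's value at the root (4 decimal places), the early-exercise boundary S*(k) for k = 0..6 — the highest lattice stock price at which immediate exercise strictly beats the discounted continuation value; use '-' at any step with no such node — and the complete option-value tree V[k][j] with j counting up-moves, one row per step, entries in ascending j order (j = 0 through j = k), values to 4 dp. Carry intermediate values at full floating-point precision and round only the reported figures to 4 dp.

params: Δt=0.22243 u=1.09271 d=0.91515 q=0.50799 e^(-rΔt)=0.99468
t_7 payoffs: 92.3012 81.5524 68.7181 53.3936 35.0957 13.2476 0.0000 0.0000
t_6: node(6,0) S=60.5351 payoff=87.1649 vs cont=86.3785 → 87.1649 [stop]  node(6,1) S=72.2804 payoff=75.4196 vs cont=74.6332 → 75.4196 [stop]  node(6,2) S=86.3047 payoff=61.3953 vs cont=60.6089 → 61.3953 [stop]  node(6,3) S=103.0500 payoff=44.6500 vs cont=43.8636 → 44.6500 [stop]  node(6,4) S=123.0443 payoff=24.6557 vs cont=23.8693 → 24.6557 [stop]  node(6,5) S=146.9181 payoff=0.7819 vs cont=6.4832 → 6.4832 [wait]  node(6,6) S=175.4239 payoff=0.0000 vs cont=0.0000 → 0.0000 [wait]  ⇒ S*(6)=123.0443
t_5: node(5,0) S=66.1476 payoff=81.5524 vs cont=80.7661 → 81.5524 [stop]  node(5,1) S=78.9819 payoff=68.7181 vs cont=67.9317 → 68.7181 [stop]  node(5,2) S=94.3064 payoff=53.3936 vs cont=52.6072 → 53.3936 [stop]  node(5,3) S=112.6043 payoff=35.0957 vs cont=34.3094 → 35.0957 [stop]  node(5,4) S=134.4524 payoff=13.2476 vs cont=15.3421 → 15.3421 [wait]  node(5,5) S=160.5395 payoff=0.0000 vs cont=3.1728 → 3.1728 [wait]  ⇒ S*(5)=112.6043
t_4: node(4,0) S=72.2804 payoff=75.4196 vs cont=74.6332 → 75.4196 [stop]  node(4,1) S=86.3047 payoff=61.3953 vs cont=60.6089 → 61.3953 [stop]  node(4,2) S=103.0500 payoff=44.6500 vs cont=43.8636 → 44.6500 [stop]  node(4,3) S=123.0443 payoff=24.6557 vs cont=24.9276 → 24.9276 [wait]  node(4,4) S=146.9181 payoff=0.7819 vs cont=9.1114 → 9.1114 [wait]  ⇒ S*(4)=103.0500
t_3: node(3,0) S=78.9819 payoff=68.7181 vs cont=67.9317 → 68.7181 [stop]  node(3,1) S=94.3064 payoff=53.3936 vs cont=52.6072 → 53.3936 [stop]  node(3,2) S=112.6043 payoff=35.0957 vs cont=34.4468 → 35.0957 [stop]  node(3,3) S=134.4524 payoff=13.2476 vs cont=16.8032 → 16.8032 [wait]  ⇒ S*(3)=112.6043
t_2: node(2,0) S=86.3047 payoff=61.3953 vs cont=60.6089 → 61.3953 [stop]  node(2,1) S=103.0500 payoff=44.6500 vs cont=43.8636 → 44.6500 [stop]  node(2,2) S=123.0443 payoff=24.6557 vs cont=25.6659 → 25.6659 [wait]  ⇒ S*(2)=103.0500
t_1: node(1,0) S=94.3064 payoff=53.3936 vs cont=52.6072 → 53.3936 [stop]  node(1,1) S=112.6043 payoff=35.0957 vs cont=34.8198 → 35.0957 [stop]  ⇒ S*(1)=112.6043
t_0: node(0,0) S=103.0500 payoff=44.6500 vs cont=43.8636 → 44.6500 [stop]  ⇒ S*(0)=103.0500

price = 44.6500
boundary = 103.0500 112.6043 103.0500 112.6043 103.0500 112.6043 123.0443
tree:
44.6500
53.3936 35.0957
61.3953 44.6500 25.6659
68.7181 53.3936 35.0957 16.8032
75.4196 61.3953 44.6500 24.9276 9.1114
81.5524 68.7181 53.3936 35.0957 15.3421 3.1728
87.1649 75.4196 61.3953 44.6500 24.6557 6.4832 0.0000
92.3012 81.5524 68.7181 53.3936 35.0957 13.2476 0.0000 0.0000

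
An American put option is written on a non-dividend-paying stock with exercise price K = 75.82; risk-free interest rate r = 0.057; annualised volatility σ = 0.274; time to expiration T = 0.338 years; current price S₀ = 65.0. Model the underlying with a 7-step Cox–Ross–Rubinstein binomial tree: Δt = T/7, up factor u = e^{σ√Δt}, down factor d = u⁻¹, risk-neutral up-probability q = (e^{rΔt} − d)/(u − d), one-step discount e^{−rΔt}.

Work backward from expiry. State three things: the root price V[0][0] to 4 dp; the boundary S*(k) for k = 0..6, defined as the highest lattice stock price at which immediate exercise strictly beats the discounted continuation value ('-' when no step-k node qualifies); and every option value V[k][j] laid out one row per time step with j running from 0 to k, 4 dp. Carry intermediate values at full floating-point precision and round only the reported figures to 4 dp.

price = 11.1633
boundary = - 61.2019 57.6258 61.2019 65.0000 61.2019 65.0000
tree:
11.1633
14.6181 7.8756
18.1942 10.9576 4.9314
21.5614 14.6181 7.4693 2.4985
24.7319 18.1942 10.8200 4.2625 0.8024
27.7171 21.5614 14.6181 6.9975 1.6348 0.0000
30.5278 24.7319 18.1942 10.8200 3.3308 0.0000 0.0000
33.1743 27.7171 21.5614 14.6181 6.7862 0.0000 0.0000 0.0000

Δt=0.04829, u=1.06206, d=0.94157, q=0.50783, disc=e^(-rΔt)=0.99725
k=7 terminal: V=max(K-S,0) → 33.1743 27.7171 21.5614 14.6181 6.7862 0.0000 0.0000 0.0000
k=6: j=0 S=45.2922 intr=30.5278 cont=30.3194 V=30.5278[EX]; j=1 S=51.0881 intr=24.7319 cont=24.5235 V=24.7319[EX]; j=2 S=57.6258 intr=18.1942 cont=17.9858 V=18.1942[EX]; j=3 S=65.0000 intr=10.8200 cont=10.6116 V=10.8200[EX]; j=4 S=73.3179 intr=2.5021 cont=3.3308 V=3.3308[hold]; j=5 S=82.7002 intr=0.0000 cont=0.0000 V=0.0000[hold]; j=6 S=93.2832 intr=0.0000 cont=0.0000 V=0.0000[hold]  S*(6)=65.0000
k=5: j=0 S=48.1029 intr=27.7171 cont=27.5087 V=27.7171[EX]; j=1 S=54.2586 intr=21.5614 cont=21.3530 V=21.5614[EX]; j=2 S=61.2019 intr=14.6181 cont=14.4097 V=14.6181[EX]; j=3 S=69.0338 intr=6.7862 cont=6.9975 V=6.9975[hold]; j=4 S=77.8679 intr=0.0000 cont=1.6348 V=1.6348[hold]; j=5 S=87.8325 intr=0.0000 cont=0.0000 V=0.0000[hold]  S*(5)=61.2019
k=4: j=0 S=51.0881 intr=24.7319 cont=24.5235 V=24.7319[EX]; j=1 S=57.6258 intr=18.1942 cont=17.9858 V=18.1942[EX]; j=2 S=65.0000 intr=10.8200 cont=10.7186 V=10.8200[EX]; j=3 S=73.3179 intr=2.5021 cont=4.2625 V=4.2625[hold]; j=4 S=82.7002 intr=0.0000 cont=0.8024 V=0.8024[hold]  S*(4)=65.0000
k=3: j=0 S=54.2586 intr=21.5614 cont=21.3530 V=21.5614[EX]; j=1 S=61.2019 intr=14.6181 cont=14.4097 V=14.6181[EX]; j=2 S=69.0338 intr=6.7862 cont=7.4693 V=7.4693[hold]; j=3 S=77.8679 intr=0.0000 cont=2.4985 V=2.4985[hold]  S*(3)=61.2019
k=2: j=0 S=57.6258 intr=18.1942 cont=17.9858 V=18.1942[EX]; j=1 S=65.0000 intr=10.8200 cont=10.9576 V=10.9576[hold]; j=2 S=73.3179 intr=2.5021 cont=4.9314 V=4.9314[hold]  S*(2)=57.6258
k=1: j=0 S=61.2019 intr=14.6181 cont=14.4794 V=14.6181[EX]; j=1 S=69.0338 intr=6.7862 cont=7.8756 V=7.8756[hold]  S*(1)=61.2019
k=0: j=0 S=65.0000 intr=10.8200 cont=11.1633 V=11.1633[hold]  S*(0)=-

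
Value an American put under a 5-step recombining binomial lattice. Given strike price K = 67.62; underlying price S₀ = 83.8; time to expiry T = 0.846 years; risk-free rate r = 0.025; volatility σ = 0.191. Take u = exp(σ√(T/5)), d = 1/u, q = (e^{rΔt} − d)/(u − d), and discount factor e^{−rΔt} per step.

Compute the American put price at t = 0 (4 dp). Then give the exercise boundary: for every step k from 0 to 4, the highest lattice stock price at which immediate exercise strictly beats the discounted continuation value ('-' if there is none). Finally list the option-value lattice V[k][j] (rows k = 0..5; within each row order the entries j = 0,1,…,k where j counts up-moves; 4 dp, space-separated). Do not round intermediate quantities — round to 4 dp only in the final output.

Δt=0.16920  u=1.08173  d=0.92444  q=0.50732  discount=0.99578
step 5 (expiry): payoffs max(K−S,0) = 11.0429 1.4163 0.0000 0.0000 0.0000 0.0000
step 4: (k=4,j=0): S=61.2014, (K−S)⁺=6.4186, hold=6.1332 ⇒ V=6.4186 exercise | (k=4,j=1): S=71.6148, (K−S)⁺=0.0000, hold=0.6949 ⇒ V=0.6949 continue | (k=4,j=2): S=83.8000, (K−S)⁺=0.0000, hold=0.0000 ⇒ V=0.0000 continue | (k=4,j=3): S=98.0585, (K−S)⁺=0.0000, hold=0.0000 ⇒ V=0.0000 continue | (k=4,j=4): S=114.7432, (K−S)⁺=0.0000, hold=0.0000 ⇒ V=0.0000 continue  boundary S*=61.2014
step 3: (k=3,j=0): S=66.2037, (K−S)⁺=1.4163, hold=3.5000 ⇒ V=3.5000 continue | (k=3,j=1): S=77.4682, (K−S)⁺=0.0000, hold=0.3409 ⇒ V=0.3409 continue | (k=3,j=2): S=90.6494, (K−S)⁺=0.0000, hold=0.0000 ⇒ V=0.0000 continue | (k=3,j=3): S=106.0733, (K−S)⁺=0.0000, hold=0.0000 ⇒ V=0.0000 continue  boundary S*=-
step 2: (k=2,j=0): S=71.6148, (K−S)⁺=0.0000, hold=1.8893 ⇒ V=1.8893 continue | (k=2,j=1): S=83.8000, (K−S)⁺=0.0000, hold=0.1672 ⇒ V=0.1672 continue | (k=2,j=2): S=98.0585, (K−S)⁺=0.0000, hold=0.0000 ⇒ V=0.0000 continue  boundary S*=-
step 1: (k=1,j=0): S=77.4682, (K−S)⁺=0.0000, hold=1.0114 ⇒ V=1.0114 continue | (k=1,j=1): S=90.6494, (K−S)⁺=0.0000, hold=0.0821 ⇒ V=0.0821 continue  boundary S*=-
step 0: (k=0,j=0): S=83.8000, (K−S)⁺=0.0000, hold=0.5376 ⇒ V=0.5376 continue  boundary S*=-

price = 0.5376
boundary = - - - - 61.2014
tree:
0.5376
1.0114 0.0821
1.8893 0.1672 0.0000
3.5000 0.3409 0.0000 0.0000
6.4186 0.6949 0.0000 0.0000 0.0000
11.0429 1.4163 0.0000 0.0000 0.0000 0.0000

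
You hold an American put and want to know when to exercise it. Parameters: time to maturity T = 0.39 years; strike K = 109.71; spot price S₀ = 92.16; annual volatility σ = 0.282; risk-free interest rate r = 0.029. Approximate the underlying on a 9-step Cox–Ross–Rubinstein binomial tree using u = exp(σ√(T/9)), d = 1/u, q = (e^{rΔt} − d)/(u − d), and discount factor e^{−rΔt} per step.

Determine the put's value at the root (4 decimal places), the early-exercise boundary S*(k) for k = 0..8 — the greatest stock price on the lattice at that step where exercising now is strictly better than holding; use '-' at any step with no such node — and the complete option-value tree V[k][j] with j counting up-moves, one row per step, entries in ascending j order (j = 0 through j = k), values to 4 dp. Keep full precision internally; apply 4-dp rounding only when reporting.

params: Δt=0.04333 u=1.06046 d=0.94299 q=0.49603 e^(-rΔt)=0.99874
t_9 payoffs: 55.3733 48.6043 40.9920 32.4314 22.8043 11.9780 0.0000 0.0000 0.0000 0.0000
t_8: node(8,0) S=57.6219 payoff=52.0881 vs cont=51.9503 → 52.0881 [stop]  node(8,1) S=64.8002 payoff=44.9098 vs cont=44.7720 → 44.9098 [stop]  node(8,2) S=72.8727 payoff=36.8373 vs cont=36.6995 → 36.8373 [stop]  node(8,3) S=81.9509 payoff=27.7591 vs cont=27.6213 → 27.7591 [stop]  node(8,4) S=92.1600 payoff=17.5500 vs cont=17.4122 → 17.5500 [stop]  node(8,5) S=103.6409 payoff=6.0691 vs cont=6.0289 → 6.0691 [stop]  node(8,6) S=116.5521 payoff=0.0000 vs cont=0.0000 → 0.0000 [wait]  node(8,7) S=131.0716 payoff=0.0000 vs cont=0.0000 → 0.0000 [wait]  node(8,8) S=147.4000 payoff=0.0000 vs cont=0.0000 → 0.0000 [wait]  ⇒ S*(8)=103.6409
t_7: node(7,0) S=61.1057 payoff=48.6043 vs cont=48.4665 → 48.6043 [stop]  node(7,1) S=68.7180 payoff=40.9920 vs cont=40.8542 → 40.9920 [stop]  node(7,2) S=77.2786 payoff=32.4314 vs cont=32.2936 → 32.4314 [stop]  node(7,3) S=86.9057 payoff=22.8043 vs cont=22.6666 → 22.8043 [stop]  node(7,4) S=97.7320 payoff=11.9780 vs cont=11.8402 → 11.9780 [stop]  node(7,5) S=109.9071 payoff=0.0000 vs cont=3.0548 → 3.0548 [wait]  node(7,6) S=123.5988 payoff=0.0000 vs cont=0.0000 → 0.0000 [wait]  node(7,7) S=138.9963 payoff=0.0000 vs cont=0.0000 → 0.0000 [wait]  ⇒ S*(7)=97.7320
t_6: node(6,0) S=64.8002 payoff=44.9098 vs cont=44.7720 → 44.9098 [stop]  node(6,1) S=72.8727 payoff=36.8373 vs cont=36.6995 → 36.8373 [stop]  node(6,2) S=81.9509 payoff=27.7591 vs cont=27.6213 → 27.7591 [stop]  node(6,3) S=92.1600 payoff=17.5500 vs cont=17.4122 → 17.5500 [stop]  node(6,4) S=103.6409 payoff=6.0691 vs cont=7.5423 → 7.5423 [wait]  node(6,5) S=116.5521 payoff=0.0000 vs cont=1.5376 → 1.5376 [wait]  node(6,6) S=131.0716 payoff=0.0000 vs cont=0.0000 → 0.0000 [wait]  ⇒ S*(6)=92.1600
t_5: node(5,0) S=68.7180 payoff=40.9920 vs cont=40.8542 → 40.9920 [stop]  node(5,1) S=77.2786 payoff=32.4314 vs cont=32.2936 → 32.4314 [stop]  node(5,2) S=86.9057 payoff=22.8043 vs cont=22.6666 → 22.8043 [stop]  node(5,3) S=97.7320 payoff=11.9780 vs cont=12.5700 → 12.5700 [wait]  node(5,4) S=109.9071 payoff=0.0000 vs cont=4.5580 → 4.5580 [wait]  node(5,5) S=123.5988 payoff=0.0000 vs cont=0.7739 → 0.7739 [wait]  ⇒ S*(5)=86.9057
t_4: node(4,0) S=72.8727 payoff=36.8373 vs cont=36.6995 → 36.8373 [stop]  node(4,1) S=81.9509 payoff=27.7591 vs cont=27.6213 → 27.7591 [stop]  node(4,2) S=92.1600 payoff=17.5500 vs cont=17.7055 → 17.7055 [wait]  node(4,3) S=103.6409 payoff=6.0691 vs cont=8.5850 → 8.5850 [wait]  node(4,4) S=116.5521 payoff=0.0000 vs cont=2.6776 → 2.6776 [wait]  ⇒ S*(4)=81.9509
t_3: node(3,0) S=77.2786 payoff=32.4314 vs cont=32.2936 → 32.4314 [stop]  node(3,1) S=86.9057 payoff=22.8043 vs cont=22.7436 → 22.8043 [stop]  node(3,2) S=97.7320 payoff=11.9780 vs cont=13.1649 → 13.1649 [wait]  node(3,3) S=109.9071 payoff=0.0000 vs cont=5.6477 → 5.6477 [wait]  ⇒ S*(3)=86.9057
t_2: node(2,0) S=81.9509 payoff=27.7591 vs cont=27.6213 → 27.7591 [stop]  node(2,1) S=92.1600 payoff=17.5500 vs cont=18.0002 → 18.0002 [wait]  node(2,2) S=103.6409 payoff=6.0691 vs cont=9.4243 → 9.4243 [wait]  ⇒ S*(2)=81.9509
t_1: node(1,0) S=86.9057 payoff=22.8043 vs cont=22.8896 → 22.8896 [wait]  node(1,1) S=97.7320 payoff=11.9780 vs cont=13.7290 → 13.7290 [wait]  ⇒ S*(1)=-
t_0: node(0,0) S=92.1600 payoff=17.5500 vs cont=18.3226 → 18.3226 [wait]  ⇒ S*(0)=-

price = 18.3226
boundary = - - 81.9509 86.9057 81.9509 86.9057 92.1600 97.7320 103.6409
tree:
18.3226
22.8896 13.7290
27.7591 18.0002 9.4243
32.4314 22.8043 13.1649 5.6477
36.8373 27.7591 17.7055 8.5850 2.6776
40.9920 32.4314 22.8043 12.5700 4.5580 0.7739
44.9098 36.8373 27.7591 17.5500 7.5423 1.5376 0.0000
48.6043 40.9920 32.4314 22.8043 11.9780 3.0548 0.0000 0.0000
52.0881 44.9098 36.8373 27.7591 17.5500 6.0691 0.0000 0.0000 0.0000
55.3733 48.6043 40.9920 32.4314 22.8043 11.9780 0.0000 0.0000 0.0000 0.0000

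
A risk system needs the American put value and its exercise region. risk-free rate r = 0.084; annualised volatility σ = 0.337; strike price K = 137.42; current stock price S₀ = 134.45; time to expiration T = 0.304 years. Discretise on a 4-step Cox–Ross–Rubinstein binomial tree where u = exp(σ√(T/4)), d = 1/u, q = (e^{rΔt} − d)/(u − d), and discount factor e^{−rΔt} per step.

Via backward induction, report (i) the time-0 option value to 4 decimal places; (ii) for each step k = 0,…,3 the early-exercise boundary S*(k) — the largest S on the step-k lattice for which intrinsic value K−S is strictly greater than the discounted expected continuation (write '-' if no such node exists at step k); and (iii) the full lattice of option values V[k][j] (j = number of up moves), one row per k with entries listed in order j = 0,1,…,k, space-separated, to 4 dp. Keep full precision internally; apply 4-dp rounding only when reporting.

price = 10.1909
boundary = - - 111.6516 122.5217
tree:
10.1909
16.5629 4.2260
25.7684 7.9685 0.7006
35.6741 14.8983 1.4425 0.0000
44.7009 25.7684 2.9700 0.0000 0.0000

params: Δt=0.07600 u=1.09736 d=0.91128 q=0.51121 e^(-rΔt)=0.99364
t_4 payoffs: 44.7009 25.7684 2.9700 0.0000 0.0000
t_3: node(3,0) S=101.7459 payoff=35.6741 vs cont=34.7996 → 35.6741 [stop]  node(3,1) S=122.5217 payoff=14.8983 vs cont=14.0238 → 14.8983 [stop]  node(3,2) S=147.5396 payoff=0.0000 vs cont=1.4425 → 1.4425 [wait]  node(3,3) S=177.6661 payoff=0.0000 vs cont=0.0000 → 0.0000 [wait]  ⇒ S*(3)=122.5217
t_2: node(2,0) S=111.6516 payoff=25.7684 vs cont=24.8939 → 25.7684 [stop]  node(2,1) S=134.4500 payoff=2.9700 vs cont=7.9685 → 7.9685 [wait]  node(2,2) S=161.9036 payoff=0.0000 vs cont=0.7006 → 0.7006 [wait]  ⇒ S*(2)=111.6516
t_1: node(1,0) S=122.5217 payoff=14.8983 vs cont=16.5629 → 16.5629 [wait]  node(1,1) S=147.5396 payoff=0.0000 vs cont=4.2260 → 4.2260 [wait]  ⇒ S*(1)=-
t_0: node(0,0) S=134.4500 payoff=2.9700 vs cont=10.1909 → 10.1909 [wait]  ⇒ S*(0)=-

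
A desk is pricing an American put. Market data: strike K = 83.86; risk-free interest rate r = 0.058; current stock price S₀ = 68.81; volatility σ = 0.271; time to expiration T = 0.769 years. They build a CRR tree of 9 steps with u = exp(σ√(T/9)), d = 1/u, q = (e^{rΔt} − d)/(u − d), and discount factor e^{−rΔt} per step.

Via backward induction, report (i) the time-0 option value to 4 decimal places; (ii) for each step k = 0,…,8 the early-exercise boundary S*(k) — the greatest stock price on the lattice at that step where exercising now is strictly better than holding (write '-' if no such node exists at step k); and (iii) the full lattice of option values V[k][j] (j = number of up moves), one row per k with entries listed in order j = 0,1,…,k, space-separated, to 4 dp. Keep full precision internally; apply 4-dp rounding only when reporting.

Δt=0.08544, u=1.08244, d=0.92384, q=0.51153, disc=e^(-rΔt)=0.99506
k=9 terminal: V=max(K-S,0) → 50.1293 44.3387 37.5540 29.6046 20.2905 9.3775 0.0000 0.0000 0.0000 0.0000
k=8: j=0 S=36.5114 intr=47.3486 cont=46.9341 V=47.3486[EX]; j=1 S=42.7793 intr=41.0807 cont=40.6661 V=41.0807[EX]; j=2 S=50.1233 intr=33.7367 cont=33.3221 V=33.7367[EX]; j=3 S=58.7281 intr=25.1319 cont=24.7174 V=25.1319[EX]; j=4 S=68.8100 intr=15.0500 cont=14.6354 V=15.0500[EX]; j=5 S=80.6227 intr=3.2373 cont=4.5579 V=4.5579[hold]; j=6 S=94.4633 intr=0.0000 cont=0.0000 V=0.0000[hold]; j=7 S=110.6800 intr=0.0000 cont=0.0000 V=0.0000[hold]; j=8 S=129.6806 intr=0.0000 cont=0.0000 V=0.0000[hold]  S*(8)=68.8100
k=7: j=0 S=39.5213 intr=44.3387 cont=43.9242 V=44.3387[EX]; j=1 S=46.3060 intr=37.5540 cont=37.1395 V=37.5540[EX]; j=2 S=54.2554 intr=29.6046 cont=29.1901 V=29.6046[EX]; j=3 S=63.5695 intr=20.2905 cont=19.8760 V=20.2905[EX]; j=4 S=74.4825 intr=9.3775 cont=9.6351 V=9.6351[hold]; j=5 S=87.2691 intr=0.0000 cont=2.2154 V=2.2154[hold]; j=6 S=102.2507 intr=0.0000 cont=0.0000 V=0.0000[hold]; j=7 S=119.8042 intr=0.0000 cont=0.0000 V=0.0000[hold]  S*(7)=63.5695
k=6: j=0 S=42.7793 intr=41.0807 cont=40.6661 V=41.0807[EX]; j=1 S=50.1233 intr=33.7367 cont=33.3221 V=33.7367[EX]; j=2 S=58.7281 intr=25.1319 cont=24.7174 V=25.1319[EX]; j=3 S=68.8100 intr=15.0500 cont=14.7666 V=15.0500[EX]; j=4 S=80.6227 intr=3.2373 cont=5.8108 V=5.8108[hold]; j=5 S=94.4633 intr=0.0000 cont=1.0768 V=1.0768[hold]; j=6 S=110.6800 intr=0.0000 cont=0.0000 V=0.0000[hold]  S*(6)=68.8100
k=5: j=0 S=46.3060 intr=37.5540 cont=37.1395 V=37.5540[EX]; j=1 S=54.2554 intr=29.6046 cont=29.1901 V=29.6046[EX]; j=2 S=63.5695 intr=20.2905 cont=19.8760 V=20.2905[EX]; j=3 S=74.4825 intr=9.3775 cont=10.2728 V=10.2728[hold]; j=4 S=87.2691 intr=0.0000 cont=3.3725 V=3.3725[hold]; j=5 S=102.2507 intr=0.0000 cont=0.5234 V=0.5234[hold]  S*(5)=63.5695
k=4: j=0 S=50.1233 intr=33.7367 cont=33.3221 V=33.7367[EX]; j=1 S=58.7281 intr=25.1319 cont=24.7174 V=25.1319[EX]; j=2 S=68.8100 intr=15.0500 cont=15.0912 V=15.0912[hold]; j=3 S=80.6227 intr=3.2373 cont=6.7097 V=6.7097[hold]; j=4 S=94.4633 intr=0.0000 cont=1.9056 V=1.9056[hold]  S*(4)=58.7281
k=3: j=0 S=54.2554 intr=29.6046 cont=29.1901 V=29.6046[EX]; j=1 S=63.5695 intr=20.2905 cont=19.8969 V=20.2905[EX]; j=2 S=74.4825 intr=9.3775 cont=10.7504 V=10.7504[hold]; j=3 S=87.2691 intr=0.0000 cont=4.2313 V=4.2313[hold]  S*(3)=63.5695
k=2: j=0 S=58.7281 intr=25.1319 cont=24.7174 V=25.1319[EX]; j=1 S=68.8100 intr=15.0500 cont=15.3343 V=15.3343[hold]; j=2 S=80.6227 intr=3.2373 cont=7.3790 V=7.3790[hold]  S*(2)=58.7281
k=1: j=0 S=63.5695 intr=20.2905 cont=20.0207 V=20.2905[EX]; j=1 S=74.4825 intr=9.3775 cont=11.2092 V=11.2092[hold]  S*(1)=63.5695
k=0: j=0 S=68.8100 intr=15.0500 cont=15.5678 V=15.5678[hold]  S*(0)=-

price = 15.5678
boundary = - 63.5695 58.7281 63.5695 58.7281 63.5695 68.8100 63.5695 68.8100
tree:
15.5678
20.2905 11.2092
25.1319 15.3343 7.3790
29.6046 20.2905 10.7504 4.2313
33.7367 25.1319 15.0912 6.7097 1.9056
37.5540 29.6046 20.2905 10.2728 3.3725 0.5234
41.0807 33.7367 25.1319 15.0500 5.8108 1.0768 0.0000
44.3387 37.5540 29.6046 20.2905 9.6351 2.2154 0.0000 0.0000
47.3486 41.0807 33.7367 25.1319 15.0500 4.5579 0.0000 0.0000 0.0000
50.1293 44.3387 37.5540 29.6046 20.2905 9.3775 0.0000 0.0000 0.0000 0.0000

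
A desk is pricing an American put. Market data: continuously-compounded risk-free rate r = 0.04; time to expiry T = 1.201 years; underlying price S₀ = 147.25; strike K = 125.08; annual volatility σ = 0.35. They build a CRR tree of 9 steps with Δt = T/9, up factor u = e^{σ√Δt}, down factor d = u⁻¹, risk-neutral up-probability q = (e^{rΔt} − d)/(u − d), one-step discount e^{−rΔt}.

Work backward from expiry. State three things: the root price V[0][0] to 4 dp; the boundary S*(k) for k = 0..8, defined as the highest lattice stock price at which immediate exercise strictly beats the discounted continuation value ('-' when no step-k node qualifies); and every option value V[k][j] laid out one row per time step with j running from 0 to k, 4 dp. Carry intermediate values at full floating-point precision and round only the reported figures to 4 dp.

price = 9.3506
boundary = - - - - - 77.7001 88.2974 77.7001 88.2974
tree:
9.3506
13.7920 4.8108
19.7984 7.6651 1.8801
27.5329 11.9311 3.2903 0.4268
36.8970 18.0471 5.6694 0.8397 0.0000
47.3799 26.3442 9.5726 1.6518 0.0000 0.0000
56.7054 36.7826 15.7226 3.2496 0.0000 0.0000 0.0000
64.9117 47.3799 24.8138 6.3927 0.0000 0.0000 0.0000 0.0000
72.1331 56.7054 36.7826 12.5759 0.0000 0.0000 0.0000 0.0000 0.0000
78.4877 64.9117 47.3799 24.7398 0.0000 0.0000 0.0000 0.0000 0.0000 0.0000

params: Δt=0.13344 u=1.13639 d=0.87998 q=0.48895 e^(-rΔt)=0.99468
t_9 payoffs: 78.4877 64.9117 47.3799 24.7398 0.0000 0.0000 0.0000 0.0000 0.0000 0.0000
t_8: node(8,0) S=52.9469 payoff=72.1331 vs cont=71.4672 → 72.1331 [stop]  node(8,1) S=68.3746 payoff=56.7054 vs cont=56.0396 → 56.7054 [stop]  node(8,2) S=88.2974 payoff=36.7826 vs cont=36.1167 → 36.7826 [stop]  node(8,3) S=114.0254 payoff=11.0546 vs cont=12.5759 → 12.5759 [wait]  node(8,4) S=147.2500 payoff=0.0000 vs cont=0.0000 → 0.0000 [wait]  node(8,5) S=190.1555 payoff=0.0000 vs cont=0.0000 → 0.0000 [wait]  node(8,6) S=245.5627 payoff=0.0000 vs cont=0.0000 → 0.0000 [wait]  node(8,7) S=317.1145 payoff=0.0000 vs cont=0.0000 → 0.0000 [wait]  node(8,8) S=409.5149 payoff=0.0000 vs cont=0.0000 → 0.0000 [wait]  ⇒ S*(8)=88.2974
t_7: node(7,0) S=60.1683 payoff=64.9117 vs cont=64.2458 → 64.9117 [stop]  node(7,1) S=77.7001 payoff=47.3799 vs cont=46.7141 → 47.3799 [stop]  node(7,2) S=100.3402 payoff=24.7398 vs cont=24.8138 → 24.8138 [wait]  node(7,3) S=129.5772 payoff=0.0000 vs cont=6.3927 → 6.3927 [wait]  node(7,4) S=167.3332 payoff=0.0000 vs cont=0.0000 → 0.0000 [wait]  node(7,5) S=216.0905 payoff=0.0000 vs cont=0.0000 → 0.0000 [wait]  node(7,6) S=279.0547 payoff=0.0000 vs cont=0.0000 → 0.0000 [wait]  node(7,7) S=360.3652 payoff=0.0000 vs cont=0.0000 → 0.0000 [wait]  ⇒ S*(7)=77.7001
t_6: node(6,0) S=68.3746 payoff=56.7054 vs cont=56.0396 → 56.7054 [stop]  node(6,1) S=88.2974 payoff=36.7826 vs cont=36.1527 → 36.7826 [stop]  node(6,2) S=114.0254 payoff=11.0546 vs cont=15.7226 → 15.7226 [wait]  node(6,3) S=147.2500 payoff=0.0000 vs cont=3.2496 → 3.2496 [wait]  node(6,4) S=190.1555 payoff=0.0000 vs cont=0.0000 → 0.0000 [wait]  node(6,5) S=245.5627 payoff=0.0000 vs cont=0.0000 → 0.0000 [wait]  node(6,6) S=317.1145 payoff=0.0000 vs cont=0.0000 → 0.0000 [wait]  ⇒ S*(6)=88.2974
t_5: node(5,0) S=77.7001 payoff=47.3799 vs cont=46.7141 → 47.3799 [stop]  node(5,1) S=100.3402 payoff=24.7398 vs cont=26.3442 → 26.3442 [wait]  node(5,2) S=129.5772 payoff=0.0000 vs cont=9.5726 → 9.5726 [wait]  node(5,3) S=167.3332 payoff=0.0000 vs cont=1.6518 → 1.6518 [wait]  node(5,4) S=216.0905 payoff=0.0000 vs cont=0.0000 → 0.0000 [wait]  node(5,5) S=279.0547 payoff=0.0000 vs cont=0.0000 → 0.0000 [wait]  ⇒ S*(5)=77.7001
t_4: node(4,0) S=88.2974 payoff=36.7826 vs cont=36.8970 → 36.8970 [wait]  node(4,1) S=114.0254 payoff=11.0546 vs cont=18.0471 → 18.0471 [wait]  node(4,2) S=147.2500 payoff=0.0000 vs cont=5.6694 → 5.6694 [wait]  node(4,3) S=190.1555 payoff=0.0000 vs cont=0.8397 → 0.8397 [wait]  node(4,4) S=245.5627 payoff=0.0000 vs cont=0.0000 → 0.0000 [wait]  ⇒ S*(4)=-
t_3: node(3,0) S=100.3402 payoff=24.7398 vs cont=27.5329 → 27.5329 [wait]  node(3,1) S=129.5772 payoff=0.0000 vs cont=11.9311 → 11.9311 [wait]  node(3,2) S=167.3332 payoff=0.0000 vs cont=3.2903 → 3.2903 [wait]  node(3,3) S=216.0905 payoff=0.0000 vs cont=0.4268 → 0.4268 [wait]  ⇒ S*(3)=-
t_2: node(2,0) S=114.0254 payoff=11.0546 vs cont=19.7984 → 19.7984 [wait]  node(2,1) S=147.2500 payoff=0.0000 vs cont=7.6651 → 7.6651 [wait]  node(2,2) S=190.1555 payoff=0.0000 vs cont=1.8801 → 1.8801 [wait]  ⇒ S*(2)=-
t_1: node(1,0) S=129.5772 payoff=0.0000 vs cont=13.7920 → 13.7920 [wait]  node(1,1) S=167.3332 payoff=0.0000 vs cont=4.8108 → 4.8108 [wait]  ⇒ S*(1)=-
t_0: node(0,0) S=147.2500 payoff=0.0000 vs cont=9.3506 → 9.3506 [wait]  ⇒ S*(0)=-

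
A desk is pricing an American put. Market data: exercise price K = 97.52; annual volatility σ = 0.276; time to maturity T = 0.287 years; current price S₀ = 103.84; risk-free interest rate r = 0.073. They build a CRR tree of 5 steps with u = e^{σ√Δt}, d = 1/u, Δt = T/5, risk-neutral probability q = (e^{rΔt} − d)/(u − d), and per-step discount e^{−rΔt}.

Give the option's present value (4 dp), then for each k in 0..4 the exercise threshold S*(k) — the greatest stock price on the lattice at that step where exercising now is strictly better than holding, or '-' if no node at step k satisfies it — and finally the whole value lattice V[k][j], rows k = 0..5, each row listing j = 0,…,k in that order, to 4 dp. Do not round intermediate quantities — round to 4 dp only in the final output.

Δt=0.05740  u=1.06836  d=0.93601  q=0.51520  discount=0.99582
step 5 (expiry): payoffs max(K−S,0) = 22.9136 12.3647 0.3243 0.0000 0.0000 0.0000
step 4: (k=4,j=0): S=79.7065, (K−S)⁺=17.8135, hold=17.4057 ⇒ V=17.8135 exercise | (k=4,j=1): S=90.9765, (K−S)⁺=6.5435, hold=6.1357 ⇒ V=6.5435 exercise | (k=4,j=2): S=103.8400, (K−S)⁺=0.0000, hold=0.1566 ⇒ V=0.1566 continue | (k=4,j=3): S=118.5223, (K−S)⁺=0.0000, hold=0.0000 ⇒ V=0.0000 continue | (k=4,j=4): S=135.2806, (K−S)⁺=0.0000, hold=0.0000 ⇒ V=0.0000 continue  boundary S*=90.9765
step 3: (k=3,j=0): S=85.1553, (K−S)⁺=12.3647, hold=11.9569 ⇒ V=12.3647 exercise | (k=3,j=1): S=97.1957, (K−S)⁺=0.3243, hold=3.2393 ⇒ V=3.2393 continue | (k=3,j=2): S=110.9385, (K−S)⁺=0.0000, hold=0.0756 ⇒ V=0.0756 continue | (k=3,j=3): S=126.6245, (K−S)⁺=0.0000, hold=0.0000 ⇒ V=0.0000 continue  boundary S*=85.1553
step 2: (k=2,j=0): S=90.9765, (K−S)⁺=6.5435, hold=7.6312 ⇒ V=7.6312 continue | (k=2,j=1): S=103.8400, (K−S)⁺=0.0000, hold=1.6026 ⇒ V=1.6026 continue | (k=2,j=2): S=118.5223, (K−S)⁺=0.0000, hold=0.0365 ⇒ V=0.0365 continue  boundary S*=-
step 1: (k=1,j=0): S=97.1957, (K−S)⁺=0.3243, hold=4.5064 ⇒ V=4.5064 continue | (k=1,j=1): S=110.9385, (K−S)⁺=0.0000, hold=0.7924 ⇒ V=0.7924 continue  boundary S*=-
step 0: (k=0,j=0): S=103.8400, (K−S)⁺=0.0000, hold=2.5821 ⇒ V=2.5821 continue  boundary S*=-

price = 2.5821
boundary = - - - 85.1553 90.9765
tree:
2.5821
4.5064 0.7924
7.6312 1.6026 0.0365
12.3647 3.2393 0.0756 0.0000
17.8135 6.5435 0.1566 0.0000 0.0000
22.9136 12.3647 0.3243 0.0000 0.0000 0.0000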